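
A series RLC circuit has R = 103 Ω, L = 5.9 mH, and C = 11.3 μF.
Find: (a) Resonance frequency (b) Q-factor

Step 1 — Resonance condition Im(Z)=0 gives ω₀ = 1/√(LC).
Step 2 — ω₀ = 1/√(0.0059·1.13e-05) = 3873 rad/s.
Step 3 — f₀ = ω₀/(2π) = 616.4 Hz.
Step 4 — Series Q: Q = ω₀L/R = 3873·0.0059/103 = 0.2218.

(a) f₀ = 616.4 Hz  (b) Q = 0.2218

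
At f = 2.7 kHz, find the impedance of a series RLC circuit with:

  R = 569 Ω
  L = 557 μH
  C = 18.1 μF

Step 1 — Angular frequency: ω = 2π·f = 2π·2700 = 1.696e+04 rad/s.
Step 2 — Component impedances:
  R: Z = R = 569 Ω
  L: Z = jωL = j·1.696e+04·0.000557 = 0 + j9.449 Ω
  C: Z = 1/(jωC) = -j/(ω·C) = 0 - j3.257 Ω
Step 3 — Series combination: Z_total = R + L + C = 569 + j6.193 Ω = 569∠0.6° Ω.

Z = 569 + j6.193 Ω = 569∠0.6° Ω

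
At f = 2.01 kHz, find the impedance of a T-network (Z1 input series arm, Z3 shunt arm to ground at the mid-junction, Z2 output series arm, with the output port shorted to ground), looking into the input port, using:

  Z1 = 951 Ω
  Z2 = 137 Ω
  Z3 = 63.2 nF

Step 1 — Angular frequency: ω = 2π·f = 2π·2010 = 1.263e+04 rad/s.
Step 2 — Component impedances:
  Z1: Z = R = 951 Ω
  Z2: Z = R = 137 Ω
  Z3: Z = 1/(jωC) = -j/(ω·C) = 0 - j1253 Ω
Step 3 — With the output port shorted to ground, the output series arm Z2 runs from the junction to ground; the shunt arm Z3 also runs from the junction to ground. They appear in parallel: Z3 || Z2 = 135.4 - j14.8 Ω.
Step 4 — Series with input arm Z1: Z_in = Z1 + (Z3 || Z2) = 1086 - j14.8 Ω = 1086∠-0.8° Ω.

Z = 1086 - j14.8 Ω = 1086∠-0.8° Ω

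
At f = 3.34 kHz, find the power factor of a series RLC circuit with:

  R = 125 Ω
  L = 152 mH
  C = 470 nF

Step 1 — Angular frequency: ω = 2π·f = 2π·3340 = 2.099e+04 rad/s.
Step 2 — Component impedances:
  R: Z = R = 125 Ω
  L: Z = jωL = j·2.099e+04·0.152 = 0 + j3190 Ω
  C: Z = 1/(jωC) = -j/(ω·C) = 0 - j101.4 Ω
Step 3 — Series combination: Z_total = R + L + C = 125 + j3088 Ω = 3091∠87.7° Ω.
Step 4 — Power factor: PF = cos(φ) = Re(Z)/|Z| = 125/3091 = 0.04044.
Step 5 — Type: Im(Z) = 3088 ⇒ lagging (phase φ = 87.7°).

PF = 0.04044 (lagging, φ = 87.7°)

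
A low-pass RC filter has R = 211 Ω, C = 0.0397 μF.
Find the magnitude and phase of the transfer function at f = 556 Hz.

Step 1 — Angular frequency: ω = 2π·556 = 3493 rad/s.
Step 2 — Transfer function: H(jω) = 1/(1 + jωRC).
Step 3 — Denominator: 1 + jωRC = 1 + j·3493·211·3.97e-08 = 1 + j0.02926.
Step 4 — H = 0.9991 - j0.02924.
Step 5 — Magnitude: |H| = 0.9996 (-0.0 dB); phase: φ = -1.7°.

|H| = 0.9996 (-0.0 dB), φ = -1.7°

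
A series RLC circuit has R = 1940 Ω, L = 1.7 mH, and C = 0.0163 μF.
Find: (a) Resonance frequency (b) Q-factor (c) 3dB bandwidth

Step 1 — Resonance: ω₀ = 1/√(LC) = 1/√(0.0017·1.63e-08) = 1.9e+05 rad/s.
Step 2 — f₀ = ω₀/(2π) = 3.023e+04 Hz.
Step 3 — Series Q: Q = ω₀L/R = 1.9e+05·0.0017/1940 = 0.1665.
Step 4 — Bandwidth: Δω = ω₀/Q = 1.141e+06 rad/s; BW = Δω/(2π) = 1.816e+05 Hz.

(a) f₀ = 3.023e+04 Hz  (b) Q = 0.1665  (c) BW = 1.816e+05 Hz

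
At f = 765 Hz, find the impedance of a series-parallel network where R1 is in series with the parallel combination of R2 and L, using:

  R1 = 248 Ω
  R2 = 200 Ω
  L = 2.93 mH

Step 1 — Angular frequency: ω = 2π·f = 2π·765 = 4807 rad/s.
Step 2 — Component impedances:
  R1: Z = R = 248 Ω
  R2: Z = R = 200 Ω
  L: Z = jωL = j·4807·0.00293 = 0 + j14.08 Ω
Step 3 — Parallel branch: R2 || L = 1/(1/R2 + 1/L) = 0.9868 + j14.01 Ω.
Step 4 — Series with R1: Z_total = R1 + (R2 || L) = 249 + j14.01 Ω = 249.4∠3.2° Ω.

Z = 249 + j14.01 Ω = 249.4∠3.2° Ω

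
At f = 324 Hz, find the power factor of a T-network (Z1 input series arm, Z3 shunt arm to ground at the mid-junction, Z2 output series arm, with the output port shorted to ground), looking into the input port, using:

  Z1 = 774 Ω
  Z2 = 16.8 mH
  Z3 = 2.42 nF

Step 1 — Angular frequency: ω = 2π·f = 2π·324 = 2036 rad/s.
Step 2 — Component impedances:
  Z1: Z = R = 774 Ω
  Z2: Z = jωL = j·2036·0.0168 = 0 + j34.2 Ω
  Z3: Z = 1/(jωC) = -j/(ω·C) = 0 - j2.03e+05 Ω
Step 3 — With the output port shorted to ground, the output series arm Z2 runs from the junction to ground; the shunt arm Z3 also runs from the junction to ground. They appear in parallel: Z3 || Z2 = 0 + j34.21 Ω.
Step 4 — Series with input arm Z1: Z_in = Z1 + (Z3 || Z2) = 774 + j34.21 Ω = 774.8∠2.5° Ω.
Step 5 — Power factor: PF = cos(φ) = Re(Z)/|Z| = 774/774.8 = 0.999.
Step 6 — Type: Im(Z) = 34.21 ⇒ lagging (phase φ = 2.5°).

PF = 0.999 (lagging, φ = 2.5°)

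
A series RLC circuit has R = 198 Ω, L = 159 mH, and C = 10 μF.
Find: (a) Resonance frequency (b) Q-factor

Step 1 — Resonance condition Im(Z)=0 gives ω₀ = 1/√(LC).
Step 2 — ω₀ = 1/√(0.159·1e-05) = 793.1 rad/s.
Step 3 — f₀ = ω₀/(2π) = 126.2 Hz.
Step 4 — Series Q: Q = ω₀L/R = 793.1·0.159/198 = 0.6368.

(a) f₀ = 126.2 Hz  (b) Q = 0.6368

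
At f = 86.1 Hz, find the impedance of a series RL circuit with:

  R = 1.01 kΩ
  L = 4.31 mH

Step 1 — Angular frequency: ω = 2π·f = 2π·86.1 = 541 rad/s.
Step 2 — Component impedances:
  R: Z = R = 1010 Ω
  L: Z = jωL = j·541·0.00431 = 0 + j2.332 Ω
Step 3 — Series combination: Z_total = R + L = 1010 + j2.332 Ω = 1010∠0.1° Ω.

Z = 1010 + j2.332 Ω = 1010∠0.1° Ω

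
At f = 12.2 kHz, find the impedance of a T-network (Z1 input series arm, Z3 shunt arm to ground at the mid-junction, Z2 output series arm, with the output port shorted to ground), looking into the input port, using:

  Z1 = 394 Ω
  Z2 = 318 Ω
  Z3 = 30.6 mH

Step 1 — Angular frequency: ω = 2π·f = 2π·1.22e+04 = 7.665e+04 rad/s.
Step 2 — Component impedances:
  Z1: Z = R = 394 Ω
  Z2: Z = R = 318 Ω
  Z3: Z = jωL = j·7.665e+04·0.0306 = 0 + j2346 Ω
Step 3 — With the output port shorted to ground, the output series arm Z2 runs from the junction to ground; the shunt arm Z3 also runs from the junction to ground. They appear in parallel: Z3 || Z2 = 312.3 + j42.33 Ω.
Step 4 — Series with input arm Z1: Z_in = Z1 + (Z3 || Z2) = 706.3 + j42.33 Ω = 707.5∠3.4° Ω.

Z = 706.3 + j42.33 Ω = 707.5∠3.4° Ω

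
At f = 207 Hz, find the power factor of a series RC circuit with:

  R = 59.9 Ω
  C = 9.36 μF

Step 1 — Angular frequency: ω = 2π·f = 2π·207 = 1301 rad/s.
Step 2 — Component impedances:
  R: Z = R = 59.9 Ω
  C: Z = 1/(jωC) = -j/(ω·C) = 0 - j82.14 Ω
Step 3 — Series combination: Z_total = R + C = 59.9 - j82.14 Ω = 101.7∠-53.9° Ω.
Step 4 — Power factor: PF = cos(φ) = Re(Z)/|Z| = 59.9/101.66 = 0.5892.
Step 5 — Type: Im(Z) = -82.14 ⇒ leading (phase φ = -53.9°).

PF = 0.5892 (leading, φ = -53.9°)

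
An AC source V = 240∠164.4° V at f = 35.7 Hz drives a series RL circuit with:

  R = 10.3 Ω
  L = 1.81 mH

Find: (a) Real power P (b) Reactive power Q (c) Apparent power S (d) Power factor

Step 1 — Angular frequency: ω = 2π·f = 2π·35.7 = 224.3 rad/s.
Step 2 — Component impedances:
  R: Z = R = 10.3 Ω
  L: Z = jωL = j·224.3·0.00181 = 0 + j0.406 Ω
Step 3 — Series combination: Z_total = R + L = 10.3 + j0.406 Ω = 10.31∠2.3° Ω.
Step 4 — Source phasor: V = 240∠164.4° V = -231.2 + j64.54 V.
Step 5 — Current: I = V / Z = -22.16 + j7.14 A = 23.28∠162.1° A.
Step 6 — Complex power: S = V·I* = 5584 + j220.1 VA.
Step 7 — Real power: P = Re(S) = 5584 W.
Step 8 — Reactive power: Q = Im(S) = 220.1 VAR.
Step 9 — Apparent power: |S| = 5588 VA.
Step 10 — Power factor: PF = P/|S| = 0.9992 (lagging).

(a) P = 5584 W  (b) Q = 220.1 VAR  (c) S = 5588 VA  (d) PF = 0.9992 (lagging)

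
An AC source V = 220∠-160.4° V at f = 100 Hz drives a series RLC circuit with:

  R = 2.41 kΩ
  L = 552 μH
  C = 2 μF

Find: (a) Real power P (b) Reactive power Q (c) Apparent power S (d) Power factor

Step 1 — Angular frequency: ω = 2π·f = 2π·100 = 628.3 rad/s.
Step 2 — Component impedances:
  R: Z = R = 2410 Ω
  L: Z = jωL = j·628.3·0.000552 = 0 + j0.3468 Ω
  C: Z = 1/(jωC) = -j/(ω·C) = 0 - j795.8 Ω
Step 3 — Series combination: Z_total = R + L + C = 2410 - j795.4 Ω = 2538∠-18.3° Ω.
Step 4 — Source phasor: V = 220∠-160.4° V = -207.3 - j73.8 V.
Step 5 — Current: I = V / Z = -0.06844 - j0.05321 A = 0.08669∠-142.1° A.
Step 6 — Complex power: S = V·I* = 18.11 - j5.977 VA.
Step 7 — Real power: P = Re(S) = 18.11 W.
Step 8 — Reactive power: Q = Im(S) = -5.977 VAR.
Step 9 — Apparent power: |S| = 19.07 VA.
Step 10 — Power factor: PF = P/|S| = 0.9496 (leading).

(a) P = 18.11 W  (b) Q = -5.977 VAR  (c) S = 19.07 VA  (d) PF = 0.9496 (leading)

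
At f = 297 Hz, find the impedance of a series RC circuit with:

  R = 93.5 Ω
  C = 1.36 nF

Step 1 — Angular frequency: ω = 2π·f = 2π·297 = 1866 rad/s.
Step 2 — Component impedances:
  R: Z = R = 93.5 Ω
  C: Z = 1/(jωC) = -j/(ω·C) = 0 - j3.94e+05 Ω
Step 3 — Series combination: Z_total = R + C = 93.5 - j3.94e+05 Ω = 3.94e+05∠-90.0° Ω.

Z = 93.5 - j3.94e+05 Ω = 3.94e+05∠-90.0° Ω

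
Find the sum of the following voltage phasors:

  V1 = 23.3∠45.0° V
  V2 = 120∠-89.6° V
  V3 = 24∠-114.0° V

Step 1 — Convert each phasor to rectangular form:
  V1 = 23.3·(cos(45.0°) + j·sin(45.0°)) = 16.48 + j16.48 V
  V2 = 120·(cos(-89.6°) + j·sin(-89.6°)) = 0.8378 - j120 V
  V3 = 24·(cos(-114.0°) + j·sin(-114.0°)) = -9.762 - j21.93 V
Step 2 — Sum components: V_total = 7.552 - j125.4 V.
Step 3 — Convert to polar: |V_total| = 125.7 V, ∠V_total = -86.6°.

V_total = 125.7∠-86.6° V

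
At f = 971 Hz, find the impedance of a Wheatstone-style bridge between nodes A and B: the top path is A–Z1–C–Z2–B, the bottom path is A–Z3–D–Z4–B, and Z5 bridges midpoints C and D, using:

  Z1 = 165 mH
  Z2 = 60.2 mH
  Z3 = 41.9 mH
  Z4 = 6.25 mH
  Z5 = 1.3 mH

Step 1 — Angular frequency: ω = 2π·f = 2π·971 = 6101 rad/s.
Step 2 — Component impedances:
  Z1: Z = jωL = j·6101·0.165 = 0 + j1007 Ω
  Z2: Z = jωL = j·6101·0.0602 = 0 + j367.3 Ω
  Z3: Z = jωL = j·6101·0.0419 = 0 + j255.6 Ω
  Z4: Z = jωL = j·6101·0.00625 = 0 + j38.13 Ω
  Z5: Z = jωL = j·6101·0.0013 = 0 + j7.931 Ω
Step 3 — Bridge requires nodal analysis (the Z5 bridge couples midpoints C and D, so the two paths cannot be reduced to a simple series/parallel combination). Setting node B to ground and injecting 1 A at node A, the 3-node admittance system at A, C, D solves to V_A = Z_AB = 0 + j238.5 Ω = 238.5∠90.0° Ω.

Z = 0 + j238.5 Ω = 238.5∠90.0° Ω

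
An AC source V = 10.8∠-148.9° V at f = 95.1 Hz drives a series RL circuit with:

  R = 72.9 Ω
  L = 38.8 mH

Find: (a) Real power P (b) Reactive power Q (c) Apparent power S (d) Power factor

Step 1 — Angular frequency: ω = 2π·f = 2π·95.1 = 597.5 rad/s.
Step 2 — Component impedances:
  R: Z = R = 72.9 Ω
  L: Z = jωL = j·597.5·0.0388 = 0 + j23.18 Ω
Step 3 — Series combination: Z_total = R + L = 72.9 + j23.18 Ω = 76.5∠17.6° Ω.
Step 4 — Source phasor: V = 10.8∠-148.9° V = -9.248 - j5.579 V.
Step 5 — Current: I = V / Z = -0.1373 - j0.03286 A = 0.1412∠-166.5° A.
Step 6 — Complex power: S = V·I* = 1.453 + j0.4621 VA.
Step 7 — Real power: P = Re(S) = 1.453 W.
Step 8 — Reactive power: Q = Im(S) = 0.4621 VAR.
Step 9 — Apparent power: |S| = 1.525 VA.
Step 10 — Power factor: PF = P/|S| = 0.953 (lagging).

(a) P = 1.453 W  (b) Q = 0.4621 VAR  (c) S = 1.525 VA  (d) PF = 0.953 (lagging)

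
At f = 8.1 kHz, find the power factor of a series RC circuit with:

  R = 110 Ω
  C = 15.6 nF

Step 1 — Angular frequency: ω = 2π·f = 2π·8100 = 5.089e+04 rad/s.
Step 2 — Component impedances:
  R: Z = R = 110 Ω
  C: Z = 1/(jωC) = -j/(ω·C) = 0 - j1260 Ω
Step 3 — Series combination: Z_total = R + C = 110 - j1260 Ω = 1264∠-85.0° Ω.
Step 4 — Power factor: PF = cos(φ) = Re(Z)/|Z| = 110/1264.3 = 0.087.
Step 5 — Type: Im(Z) = -1260 ⇒ leading (phase φ = -85.0°).

PF = 0.087 (leading, φ = -85.0°)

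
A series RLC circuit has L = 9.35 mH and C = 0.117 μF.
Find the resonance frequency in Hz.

Step 1 — Resonance condition Im(Z)=0 gives ω₀ = 1/√(LC).
Step 2 — ω₀ = 1/√(0.00935·1.17e-07) = 3.023e+04 rad/s.
Step 3 — f₀ = ω₀/(2π) = 4812 Hz.

f₀ = 4812 Hz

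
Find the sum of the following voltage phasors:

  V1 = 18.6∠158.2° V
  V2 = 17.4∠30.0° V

Step 1 — Convert each phasor to rectangular form:
  V1 = 18.6·(cos(158.2°) + j·sin(158.2°)) = -17.27 + j6.907 V
  V2 = 17.4·(cos(30.0°) + j·sin(30.0°)) = 15.07 + j8.7 V
Step 2 — Sum components: V_total = -2.201 + j15.61 V.
Step 3 — Convert to polar: |V_total| = 15.76 V, ∠V_total = 98.0°.

V_total = 15.76∠98.0° V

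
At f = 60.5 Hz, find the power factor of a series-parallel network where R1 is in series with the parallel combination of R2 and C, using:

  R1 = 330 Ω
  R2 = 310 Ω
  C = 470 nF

Step 1 — Angular frequency: ω = 2π·f = 2π·60.5 = 380.1 rad/s.
Step 2 — Component impedances:
  R1: Z = R = 330 Ω
  R2: Z = R = 310 Ω
  C: Z = 1/(jωC) = -j/(ω·C) = 0 - j5597 Ω
Step 3 — Parallel branch: R2 || C = 1/(1/R2 + 1/C) = 309.1 - j17.12 Ω.
Step 4 — Series with R1: Z_total = R1 + (R2 || C) = 639.1 - j17.12 Ω = 639.3∠-1.5° Ω.
Step 5 — Power factor: PF = cos(φ) = Re(Z)/|Z| = 639.05/639.28 = 0.9996.
Step 6 — Type: Im(Z) = -17.12 ⇒ leading (phase φ = -1.5°).

PF = 0.9996 (leading, φ = -1.5°)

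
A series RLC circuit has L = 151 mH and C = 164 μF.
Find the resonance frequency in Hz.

Step 1 — Resonance condition Im(Z)=0 gives ω₀ = 1/√(LC).
Step 2 — ω₀ = 1/√(0.151·0.000164) = 201 rad/s.
Step 3 — f₀ = ω₀/(2π) = 31.98 Hz.

f₀ = 31.98 Hz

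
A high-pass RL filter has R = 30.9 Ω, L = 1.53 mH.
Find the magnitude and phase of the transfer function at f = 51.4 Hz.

Step 1 — Angular frequency: ω = 2π·51.4 = 323 rad/s.
Step 2 — Transfer function: H(jω) = jωL/(R + jωL).
Step 3 — Numerator jωL = j·0.4941; denominator R + jωL = 30.9 + j0.4941.
Step 4 — H = 0.0002556 + j0.01599.
Step 5 — Magnitude: |H| = 0.01599 (-35.9 dB); phase: φ = 89.1°.

|H| = 0.01599 (-35.9 dB), φ = 89.1°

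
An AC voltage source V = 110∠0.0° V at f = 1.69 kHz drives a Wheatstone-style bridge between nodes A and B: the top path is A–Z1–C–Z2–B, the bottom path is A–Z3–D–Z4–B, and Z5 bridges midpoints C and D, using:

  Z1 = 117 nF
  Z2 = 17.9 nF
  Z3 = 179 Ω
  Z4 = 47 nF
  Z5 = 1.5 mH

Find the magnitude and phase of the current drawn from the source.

Step 1 — Angular frequency: ω = 2π·f = 2π·1690 = 1.062e+04 rad/s.
Step 2 — Component impedances:
  Z1: Z = 1/(jωC) = -j/(ω·C) = 0 - j804.9 Ω
  Z2: Z = 1/(jωC) = -j/(ω·C) = 0 - j5261 Ω
  Z3: Z = R = 179 Ω
  Z4: Z = 1/(jωC) = -j/(ω·C) = 0 - j2004 Ω
  Z5: Z = jωL = j·1.062e+04·0.0015 = 0 + j15.93 Ω
Step 3 — Bridge requires nodal analysis (the Z5 bridge couples midpoints C and D, so the two paths cannot be reduced to a simple series/parallel combination). Setting node B to ground and injecting 1 A at node A, the 3-node admittance system at A, C, D solves to V_A = Z_AB = 172.1 - j1489 Ω = 1499∠-83.4° Ω.
Step 4 — Source phasor: V = 110∠0.0° V = 110 V.
Step 5 — Ohm's law: I = V / Z_total = (110) / (172.1 - j1489) = 0.008429 + j0.07291 A.
Step 6 — Convert to polar: |I| = 0.07339 A, ∠I = 83.4°.

I = 0.07339∠83.4° A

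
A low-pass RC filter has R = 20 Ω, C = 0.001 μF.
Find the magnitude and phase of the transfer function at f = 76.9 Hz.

Step 1 — Angular frequency: ω = 2π·76.9 = 483.2 rad/s.
Step 2 — Transfer function: H(jω) = 1/(1 + jωRC).
Step 3 — Denominator: 1 + jωRC = 1 + j·483.2·20·1e-09 = 1 + j9.664e-06.
Step 4 — H = 1 - j9.664e-06.
Step 5 — Magnitude: |H| = 1 (-0.0 dB); phase: φ = -0.0°.

|H| = 1 (-0.0 dB), φ = -0.0°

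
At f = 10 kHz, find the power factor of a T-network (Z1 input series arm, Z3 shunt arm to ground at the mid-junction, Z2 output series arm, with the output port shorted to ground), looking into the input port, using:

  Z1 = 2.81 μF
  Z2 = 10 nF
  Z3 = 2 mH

Step 1 — Angular frequency: ω = 2π·f = 2π·1e+04 = 6.283e+04 rad/s.
Step 2 — Component impedances:
  Z1: Z = 1/(jωC) = -j/(ω·C) = 0 - j5.664 Ω
  Z2: Z = 1/(jωC) = -j/(ω·C) = 0 - j1592 Ω
  Z3: Z = jωL = j·6.283e+04·0.002 = 0 + j125.7 Ω
Step 3 — With the output port shorted to ground, the output series arm Z2 runs from the junction to ground; the shunt arm Z3 also runs from the junction to ground. They appear in parallel: Z3 || Z2 = 0 + j136.4 Ω.
Step 4 — Series with input arm Z1: Z_in = Z1 + (Z3 || Z2) = 0 + j130.8 Ω = 130.8∠90.0° Ω.
Step 5 — Power factor: PF = cos(φ) = Re(Z)/|Z| = 0/130.8 = 0.
Step 6 — Type: Im(Z) = 130.8 ⇒ lagging (phase φ = 90.0°).

PF = 0 (lagging, φ = 90.0°)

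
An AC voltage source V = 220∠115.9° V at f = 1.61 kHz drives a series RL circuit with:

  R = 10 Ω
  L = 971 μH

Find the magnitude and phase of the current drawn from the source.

Step 1 — Angular frequency: ω = 2π·f = 2π·1610 = 1.012e+04 rad/s.
Step 2 — Component impedances:
  R: Z = R = 10 Ω
  L: Z = jωL = j·1.012e+04·0.000971 = 0 + j9.823 Ω
Step 3 — Series combination: Z_total = R + L = 10 + j9.823 Ω = 14.02∠44.5° Ω.
Step 4 — Source phasor: V = 220∠115.9° V = -96.1 + j197.9 V.
Step 5 — Ohm's law: I = V / Z_total = (-96.1 + j197.9) / (10 + j9.823) = 5.003 + j14.88 A.
Step 6 — Convert to polar: |I| = 15.69 A, ∠I = 71.4°.

I = 15.69∠71.4° A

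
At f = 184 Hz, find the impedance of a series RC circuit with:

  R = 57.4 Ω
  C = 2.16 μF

Step 1 — Angular frequency: ω = 2π·f = 2π·184 = 1156 rad/s.
Step 2 — Component impedances:
  R: Z = R = 57.4 Ω
  C: Z = 1/(jωC) = -j/(ω·C) = 0 - j400.5 Ω
Step 3 — Series combination: Z_total = R + C = 57.4 - j400.5 Ω = 404.5∠-81.8° Ω.

Z = 57.4 - j400.5 Ω = 404.5∠-81.8° Ω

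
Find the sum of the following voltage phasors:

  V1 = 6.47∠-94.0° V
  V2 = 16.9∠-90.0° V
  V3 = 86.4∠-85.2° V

Step 1 — Convert each phasor to rectangular form:
  V1 = 6.47·(cos(-94.0°) + j·sin(-94.0°)) = -0.4513 - j6.454 V
  V2 = 16.9·(cos(-90.0°) + j·sin(-90.0°)) = 0 - j16.9 V
  V3 = 86.4·(cos(-85.2°) + j·sin(-85.2°)) = 7.23 - j86.1 V
Step 2 — Sum components: V_total = 6.778 - j109.5 V.
Step 3 — Convert to polar: |V_total| = 109.7 V, ∠V_total = -86.5°.

V_total = 109.7∠-86.5° V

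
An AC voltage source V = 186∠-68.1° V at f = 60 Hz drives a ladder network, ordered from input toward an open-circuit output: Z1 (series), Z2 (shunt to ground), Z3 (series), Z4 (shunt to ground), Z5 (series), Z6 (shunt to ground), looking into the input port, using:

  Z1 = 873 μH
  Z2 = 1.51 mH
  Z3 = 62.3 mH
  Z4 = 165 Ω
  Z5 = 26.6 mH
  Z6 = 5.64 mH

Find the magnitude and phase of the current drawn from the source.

Step 1 — Angular frequency: ω = 2π·f = 2π·60 = 377 rad/s.
Step 2 — Component impedances:
  Z1: Z = jωL = j·377·0.000873 = 0 + j0.3291 Ω
  Z2: Z = jωL = j·377·0.00151 = 0 + j0.5693 Ω
  Z3: Z = jωL = j·377·0.0623 = 0 + j23.49 Ω
  Z4: Z = R = 165 Ω
  Z5: Z = jωL = j·377·0.0266 = 0 + j10.03 Ω
  Z6: Z = jωL = j·377·0.00564 = 0 + j2.126 Ω
Step 3 — Ladder network (open output): work backward from the far end, alternating series and parallel combinations. Z_in = 0.0002207 + j0.8894 Ω = 0.8894∠90.0° Ω.
Step 4 — Source phasor: V = 186∠-68.1° V = 69.38 - j172.6 V.
Step 5 — Ohm's law: I = V / Z_total = (69.38 - j172.6) / (0.0002207 + j0.8894) = -194 - j78.05 A.
Step 6 — Convert to polar: |I| = 209.1 A, ∠I = -158.1°.

I = 209.1∠-158.1° A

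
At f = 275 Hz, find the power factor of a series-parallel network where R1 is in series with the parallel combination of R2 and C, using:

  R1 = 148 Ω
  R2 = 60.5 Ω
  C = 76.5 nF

Step 1 — Angular frequency: ω = 2π·f = 2π·275 = 1728 rad/s.
Step 2 — Component impedances:
  R1: Z = R = 148 Ω
  R2: Z = R = 60.5 Ω
  C: Z = 1/(jωC) = -j/(ω·C) = 0 - j7565 Ω
Step 3 — Parallel branch: R2 || C = 1/(1/R2 + 1/C) = 60.5 - j0.4838 Ω.
Step 4 — Series with R1: Z_total = R1 + (R2 || C) = 208.5 - j0.4838 Ω = 208.5∠-0.1° Ω.
Step 5 — Power factor: PF = cos(φ) = Re(Z)/|Z| = 208.5/208.5 = 1.
Step 6 — Type: Im(Z) = -0.4838 ⇒ leading (phase φ = -0.1°).

PF = 1 (leading, φ = -0.1°)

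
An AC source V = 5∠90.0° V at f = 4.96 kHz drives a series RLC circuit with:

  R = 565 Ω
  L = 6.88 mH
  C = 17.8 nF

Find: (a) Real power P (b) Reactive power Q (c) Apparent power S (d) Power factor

Step 1 — Angular frequency: ω = 2π·f = 2π·4960 = 3.116e+04 rad/s.
Step 2 — Component impedances:
  R: Z = R = 565 Ω
  L: Z = jωL = j·3.116e+04·0.00688 = 0 + j214.4 Ω
  C: Z = 1/(jωC) = -j/(ω·C) = 0 - j1803 Ω
Step 3 — Series combination: Z_total = R + L + C = 565 - j1588 Ω = 1686∠-70.4° Ω.
Step 4 — Source phasor: V = 5∠90.0° V = 0 + j5 V.
Step 5 — Current: I = V / Z = -0.002794 + j0.0009941 A = 0.002966∠160.4° A.
Step 6 — Complex power: S = V·I* = 0.00497 - j0.01397 VA.
Step 7 — Real power: P = Re(S) = 0.00497 W.
Step 8 — Reactive power: Q = Im(S) = -0.01397 VAR.
Step 9 — Apparent power: |S| = 0.01483 VA.
Step 10 — Power factor: PF = P/|S| = 0.3352 (leading).

(a) P = 0.00497 W  (b) Q = -0.01397 VAR  (c) S = 0.01483 VA  (d) PF = 0.3352 (leading)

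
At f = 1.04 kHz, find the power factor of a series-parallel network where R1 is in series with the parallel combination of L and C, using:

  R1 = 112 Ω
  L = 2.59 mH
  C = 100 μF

Step 1 — Angular frequency: ω = 2π·f = 2π·1040 = 6535 rad/s.
Step 2 — Component impedances:
  R1: Z = R = 112 Ω
  L: Z = jωL = j·6535·0.00259 = 0 + j16.92 Ω
  C: Z = 1/(jωC) = -j/(ω·C) = 0 - j1.53 Ω
Step 3 — Parallel branch: L || C = 1/(1/L + 1/C) = 0 - j1.682 Ω.
Step 4 — Series with R1: Z_total = R1 + (L || C) = 112 - j1.682 Ω = 112∠-0.9° Ω.
Step 5 — Power factor: PF = cos(φ) = Re(Z)/|Z| = 112/112.01 = 0.9999.
Step 6 — Type: Im(Z) = -1.682 ⇒ leading (phase φ = -0.9°).

PF = 0.9999 (leading, φ = -0.9°)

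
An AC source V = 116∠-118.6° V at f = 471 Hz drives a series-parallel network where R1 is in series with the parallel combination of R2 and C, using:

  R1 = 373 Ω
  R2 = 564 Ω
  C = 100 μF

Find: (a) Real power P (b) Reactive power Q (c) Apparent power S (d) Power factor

Step 1 — Angular frequency: ω = 2π·f = 2π·471 = 2959 rad/s.
Step 2 — Component impedances:
  R1: Z = R = 373 Ω
  R2: Z = R = 564 Ω
  C: Z = 1/(jωC) = -j/(ω·C) = 0 - j3.379 Ω
Step 3 — Parallel branch: R2 || C = 1/(1/R2 + 1/C) = 0.02024 - j3.379 Ω.
Step 4 — Series with R1: Z_total = R1 + (R2 || C) = 373 - j3.379 Ω = 373∠-0.5° Ω.
Step 5 — Source phasor: V = 116∠-118.6° V = -55.53 - j101.8 V.
Step 6 — Current: I = V / Z = -0.1464 - j0.2744 A = 0.311∠-118.1° A.
Step 7 — Complex power: S = V·I* = 36.07 - j0.3267 VA.
Step 8 — Real power: P = Re(S) = 36.07 W.
Step 9 — Reactive power: Q = Im(S) = -0.3267 VAR.
Step 10 — Apparent power: |S| = 36.07 VA.
Step 11 — Power factor: PF = P/|S| = 1 (leading).

(a) P = 36.07 W  (b) Q = -0.3267 VAR  (c) S = 36.07 VA  (d) PF = 1 (leading)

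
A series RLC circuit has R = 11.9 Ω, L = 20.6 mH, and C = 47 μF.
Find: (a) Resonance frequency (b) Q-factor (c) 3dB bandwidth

Step 1 — Resonance condition Im(Z)=0 gives ω₀ = 1/√(LC).
Step 2 — ω₀ = 1/√(0.0206·4.7e-05) = 1016 rad/s.
Step 3 — f₀ = ω₀/(2π) = 161.7 Hz.
Step 4 — Series Q: Q = ω₀L/R = 1016·0.0206/11.9 = 1.759.
Step 5 — 3dB bandwidth: Δω = ω₀/Q = 577.7 rad/s; BW = Δω/(2π) = 91.94 Hz.

(a) f₀ = 161.7 Hz  (b) Q = 1.759  (c) BW = 91.94 Hz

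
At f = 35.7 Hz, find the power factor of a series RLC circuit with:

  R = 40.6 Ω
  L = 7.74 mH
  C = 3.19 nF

Step 1 — Angular frequency: ω = 2π·f = 2π·35.7 = 224.3 rad/s.
Step 2 — Component impedances:
  R: Z = R = 40.6 Ω
  L: Z = jωL = j·224.3·0.00774 = 0 + j1.736 Ω
  C: Z = 1/(jωC) = -j/(ω·C) = 0 - j1.398e+06 Ω
Step 3 — Series combination: Z_total = R + L + C = 40.6 - j1.398e+06 Ω = 1.398e+06∠-90.0° Ω.
Step 4 — Power factor: PF = cos(φ) = Re(Z)/|Z| = 40.6/1.3975e+06 = 2.905e-05.
Step 5 — Type: Im(Z) = -1.398e+06 ⇒ leading (phase φ = -90.0°).

PF = 2.905e-05 (leading, φ = -90.0°)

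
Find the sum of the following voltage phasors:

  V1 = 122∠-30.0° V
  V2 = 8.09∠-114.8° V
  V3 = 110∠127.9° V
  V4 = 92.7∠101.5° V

Step 1 — Convert each phasor to rectangular form:
  V1 = 122·(cos(-30.0°) + j·sin(-30.0°)) = 105.7 - j61 V
  V2 = 8.09·(cos(-114.8°) + j·sin(-114.8°)) = -3.393 - j7.344 V
  V3 = 110·(cos(127.9°) + j·sin(127.9°)) = -67.57 + j86.8 V
  V4 = 92.7·(cos(101.5°) + j·sin(101.5°)) = -18.48 + j90.84 V
Step 2 — Sum components: V_total = 16.21 + j109.3 V.
Step 3 — Convert to polar: |V_total| = 110.5 V, ∠V_total = 81.6°.

V_total = 110.5∠81.6° V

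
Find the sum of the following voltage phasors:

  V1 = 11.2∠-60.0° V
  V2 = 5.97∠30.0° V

Step 1 — Convert each phasor to rectangular form:
  V1 = 11.2·(cos(-60.0°) + j·sin(-60.0°)) = 5.6 - j9.699 V
  V2 = 5.97·(cos(30.0°) + j·sin(30.0°)) = 5.17 + j2.985 V
Step 2 — Sum components: V_total = 10.77 - j6.714 V.
Step 3 — Convert to polar: |V_total| = 12.69 V, ∠V_total = -31.9°.

V_total = 12.69∠-31.9° V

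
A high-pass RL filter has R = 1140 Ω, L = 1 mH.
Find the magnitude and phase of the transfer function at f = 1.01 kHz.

Step 1 — Angular frequency: ω = 2π·1010 = 6346 rad/s.
Step 2 — Transfer function: H(jω) = jωL/(R + jωL).
Step 3 — Numerator jωL = j·6.346; denominator R + jωL = 1140 + j6.346.
Step 4 — H = 3.099e-05 + j0.005567.
Step 5 — Magnitude: |H| = 0.005567 (-45.1 dB); phase: φ = 89.7°.

|H| = 0.005567 (-45.1 dB), φ = 89.7°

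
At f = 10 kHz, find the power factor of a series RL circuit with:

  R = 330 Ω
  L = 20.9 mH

Step 1 — Angular frequency: ω = 2π·f = 2π·1e+04 = 6.283e+04 rad/s.
Step 2 — Component impedances:
  R: Z = R = 330 Ω
  L: Z = jωL = j·6.283e+04·0.0209 = 0 + j1313 Ω
Step 3 — Series combination: Z_total = R + L = 330 + j1313 Ω = 1354∠75.9° Ω.
Step 4 — Power factor: PF = cos(φ) = Re(Z)/|Z| = 330/1354 = 0.2437.
Step 5 — Type: Im(Z) = 1313 ⇒ lagging (phase φ = 75.9°).

PF = 0.2437 (lagging, φ = 75.9°)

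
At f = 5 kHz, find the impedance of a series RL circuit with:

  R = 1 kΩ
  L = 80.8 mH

Step 1 — Angular frequency: ω = 2π·f = 2π·5000 = 3.142e+04 rad/s.
Step 2 — Component impedances:
  R: Z = R = 1000 Ω
  L: Z = jωL = j·3.142e+04·0.0808 = 0 + j2538 Ω
Step 3 — Series combination: Z_total = R + L = 1000 + j2538 Ω = 2728∠68.5° Ω.

Z = 1000 + j2538 Ω = 2728∠68.5° Ω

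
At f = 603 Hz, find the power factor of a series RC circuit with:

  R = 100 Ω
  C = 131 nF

Step 1 — Angular frequency: ω = 2π·f = 2π·603 = 3789 rad/s.
Step 2 — Component impedances:
  R: Z = R = 100 Ω
  C: Z = 1/(jωC) = -j/(ω·C) = 0 - j2015 Ω
Step 3 — Series combination: Z_total = R + C = 100 - j2015 Ω = 2017∠-87.2° Ω.
Step 4 — Power factor: PF = cos(φ) = Re(Z)/|Z| = 100/2017.3 = 0.04957.
Step 5 — Type: Im(Z) = -2015 ⇒ leading (phase φ = -87.2°).

PF = 0.04957 (leading, φ = -87.2°)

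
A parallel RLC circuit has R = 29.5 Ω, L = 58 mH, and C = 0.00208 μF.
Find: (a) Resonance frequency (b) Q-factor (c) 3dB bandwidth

Step 1 — Resonance: ω₀ = 1/√(LC) = 1/√(0.058·2.08e-09) = 9.104e+04 rad/s.
Step 2 — f₀ = ω₀/(2π) = 1.449e+04 Hz.
Step 3 — Parallel Q: Q = R/(ω₀L) = 29.5/(9.104e+04·0.058) = 0.005586.
Step 4 — Bandwidth: Δω = ω₀/Q = 1.63e+07 rad/s; BW = Δω/(2π) = 2.594e+06 Hz.

(a) f₀ = 1.449e+04 Hz  (b) Q = 0.005586  (c) BW = 2.594e+06 Hz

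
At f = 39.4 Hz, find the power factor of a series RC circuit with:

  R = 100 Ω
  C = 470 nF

Step 1 — Angular frequency: ω = 2π·f = 2π·39.4 = 247.6 rad/s.
Step 2 — Component impedances:
  R: Z = R = 100 Ω
  C: Z = 1/(jωC) = -j/(ω·C) = 0 - j8595 Ω
Step 3 — Series combination: Z_total = R + C = 100 - j8595 Ω = 8595∠-89.3° Ω.
Step 4 — Power factor: PF = cos(φ) = Re(Z)/|Z| = 100/8595 = 0.01163.
Step 5 — Type: Im(Z) = -8595 ⇒ leading (phase φ = -89.3°).

PF = 0.01163 (leading, φ = -89.3°)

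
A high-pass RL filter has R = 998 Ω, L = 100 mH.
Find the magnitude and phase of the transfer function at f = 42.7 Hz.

Step 1 — Angular frequency: ω = 2π·42.7 = 268.3 rad/s.
Step 2 — Transfer function: H(jω) = jωL/(R + jωL).
Step 3 — Numerator jωL = j·26.83; denominator R + jωL = 998 + j26.83.
Step 4 — H = 0.0007222 + j0.02686.
Step 5 — Magnitude: |H| = 0.02687 (-31.4 dB); phase: φ = 88.5°.

|H| = 0.02687 (-31.4 dB), φ = 88.5°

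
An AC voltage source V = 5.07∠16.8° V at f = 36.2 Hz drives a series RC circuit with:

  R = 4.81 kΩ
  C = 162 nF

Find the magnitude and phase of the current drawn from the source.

Step 1 — Angular frequency: ω = 2π·f = 2π·36.2 = 227.5 rad/s.
Step 2 — Component impedances:
  R: Z = R = 4810 Ω
  C: Z = 1/(jωC) = -j/(ω·C) = 0 - j2.714e+04 Ω
Step 3 — Series combination: Z_total = R + C = 4810 - j2.714e+04 Ω = 2.756e+04∠-79.9° Ω.
Step 4 — Source phasor: V = 5.07∠16.8° V = 4.854 + j1.465 V.
Step 5 — Ohm's law: I = V / Z_total = (4.854 + j1.465) / (4810 - j2.714e+04) = -2.162e-05 + j0.0001827 A.
Step 6 — Convert to polar: |I| = 0.0001839 A, ∠I = 96.7°.

I = 0.0001839∠96.7° A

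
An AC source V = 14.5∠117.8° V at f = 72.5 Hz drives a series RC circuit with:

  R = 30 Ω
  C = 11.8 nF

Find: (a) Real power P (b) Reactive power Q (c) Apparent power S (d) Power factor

Step 1 — Angular frequency: ω = 2π·f = 2π·72.5 = 455.5 rad/s.
Step 2 — Component impedances:
  R: Z = R = 30 Ω
  C: Z = 1/(jωC) = -j/(ω·C) = 0 - j1.86e+05 Ω
Step 3 — Series combination: Z_total = R + C = 30 - j1.86e+05 Ω = 1.86e+05∠-90.0° Ω.
Step 4 — Source phasor: V = 14.5∠117.8° V = -6.763 + j12.83 V.
Step 5 — Current: I = V / Z = -6.895e-05 - j3.634e-05 A = 7.794e-05∠-152.2° A.
Step 6 — Complex power: S = V·I* = 1.822e-07 - j0.00113 VA.
Step 7 — Real power: P = Re(S) = 1.822e-07 W.
Step 8 — Reactive power: Q = Im(S) = -0.00113 VAR.
Step 9 — Apparent power: |S| = 0.00113 VA.
Step 10 — Power factor: PF = P/|S| = 0.0001613 (leading).

(a) P = 1.822e-07 W  (b) Q = -0.00113 VAR  (c) S = 0.00113 VA  (d) PF = 0.0001613 (leading)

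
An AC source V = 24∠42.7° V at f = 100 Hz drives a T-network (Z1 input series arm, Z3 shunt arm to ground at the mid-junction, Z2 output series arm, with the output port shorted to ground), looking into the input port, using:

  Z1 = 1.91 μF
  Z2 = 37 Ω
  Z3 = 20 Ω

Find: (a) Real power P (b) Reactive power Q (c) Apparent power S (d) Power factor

Step 1 — Angular frequency: ω = 2π·f = 2π·100 = 628.3 rad/s.
Step 2 — Component impedances:
  Z1: Z = 1/(jωC) = -j/(ω·C) = 0 - j833.3 Ω
  Z2: Z = R = 37 Ω
  Z3: Z = R = 20 Ω
Step 3 — With the output port shorted to ground, the output series arm Z2 runs from the junction to ground; the shunt arm Z3 also runs from the junction to ground. They appear in parallel: Z3 || Z2 = 12.98 Ω.
Step 4 — Series with input arm Z1: Z_in = Z1 + (Z3 || Z2) = 12.98 - j833.3 Ω = 833.4∠-89.1° Ω.
Step 5 — Source phasor: V = 24∠42.7° V = 17.64 + j16.28 V.
Step 6 — Current: I = V / Z = -0.0192 + j0.02147 A = 0.0288∠131.8° A.
Step 7 — Complex power: S = V·I* = 0.01077 - j0.6911 VA.
Step 8 — Real power: P = Re(S) = 0.01077 W.
Step 9 — Reactive power: Q = Im(S) = -0.6911 VAR.
Step 10 — Apparent power: |S| = 0.6912 VA.
Step 11 — Power factor: PF = P/|S| = 0.01558 (leading).

(a) P = 0.01077 W  (b) Q = -0.6911 VAR  (c) S = 0.6912 VA  (d) PF = 0.01558 (leading)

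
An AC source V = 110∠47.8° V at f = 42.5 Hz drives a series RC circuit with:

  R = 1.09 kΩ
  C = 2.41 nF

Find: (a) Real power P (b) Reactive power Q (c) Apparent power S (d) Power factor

Step 1 — Angular frequency: ω = 2π·f = 2π·42.5 = 267 rad/s.
Step 2 — Component impedances:
  R: Z = R = 1090 Ω
  C: Z = 1/(jωC) = -j/(ω·C) = 0 - j1.554e+06 Ω
Step 3 — Series combination: Z_total = R + C = 1090 - j1.554e+06 Ω = 1.554e+06∠-90.0° Ω.
Step 4 — Source phasor: V = 110∠47.8° V = 73.89 + j81.49 V.
Step 5 — Current: I = V / Z = -5.241e-05 + j4.759e-05 A = 7.079e-05∠137.8° A.
Step 6 — Complex power: S = V·I* = 5.462e-06 - j0.007787 VA.
Step 7 — Real power: P = Re(S) = 5.462e-06 W.
Step 8 — Reactive power: Q = Im(S) = -0.007787 VAR.
Step 9 — Apparent power: |S| = 0.007787 VA.
Step 10 — Power factor: PF = P/|S| = 0.0007015 (leading).

(a) P = 5.462e-06 W  (b) Q = -0.007787 VAR  (c) S = 0.007787 VA  (d) PF = 0.0007015 (leading)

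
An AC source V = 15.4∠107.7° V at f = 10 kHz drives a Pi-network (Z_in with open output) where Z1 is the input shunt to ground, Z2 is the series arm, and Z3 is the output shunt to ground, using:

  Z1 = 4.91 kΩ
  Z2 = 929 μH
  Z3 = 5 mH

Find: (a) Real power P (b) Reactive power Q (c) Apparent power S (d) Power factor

Step 1 — Angular frequency: ω = 2π·f = 2π·1e+04 = 6.283e+04 rad/s.
Step 2 — Component impedances:
  Z1: Z = R = 4910 Ω
  Z2: Z = jωL = j·6.283e+04·0.000929 = 0 + j58.37 Ω
  Z3: Z = jωL = j·6.283e+04·0.005 = 0 + j314.2 Ω
Step 3 — With open output, the series arm Z2 and the output shunt Z3 appear in series to ground: Z2 + Z3 = 0 + j372.5 Ω.
Step 4 — Parallel with input shunt Z1: Z_in = Z1 || (Z2 + Z3) = 28.1 + j370.4 Ω = 371.5∠85.7° Ω.
Step 5 — Source phasor: V = 15.4∠107.7° V = -4.682 + j14.67 V.
Step 6 — Current: I = V / Z = 0.03843 + j0.01556 A = 0.04146∠22.0° A.
Step 7 — Complex power: S = V·I* = 0.0483 + j0.6366 VA.
Step 8 — Real power: P = Re(S) = 0.0483 W.
Step 9 — Reactive power: Q = Im(S) = 0.6366 VAR.
Step 10 — Apparent power: |S| = 0.6384 VA.
Step 11 — Power factor: PF = P/|S| = 0.07565 (lagging).

(a) P = 0.0483 W  (b) Q = 0.6366 VAR  (c) S = 0.6384 VA  (d) PF = 0.07565 (lagging)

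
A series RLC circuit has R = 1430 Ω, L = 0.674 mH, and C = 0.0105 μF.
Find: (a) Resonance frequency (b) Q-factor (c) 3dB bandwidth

Step 1 — Resonance: ω₀ = 1/√(LC) = 1/√(0.000674·1.05e-08) = 3.759e+05 rad/s.
Step 2 — f₀ = ω₀/(2π) = 5.983e+04 Hz.
Step 3 — Series Q: Q = ω₀L/R = 3.759e+05·0.000674/1430 = 0.1772.
Step 4 — Bandwidth: Δω = ω₀/Q = 2.122e+06 rad/s; BW = Δω/(2π) = 3.377e+05 Hz.

(a) f₀ = 5.983e+04 Hz  (b) Q = 0.1772  (c) BW = 3.377e+05 Hz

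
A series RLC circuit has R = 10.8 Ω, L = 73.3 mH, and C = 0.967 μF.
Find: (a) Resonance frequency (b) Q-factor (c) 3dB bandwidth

Step 1 — Resonance: ω₀ = 1/√(LC) = 1/√(0.0733·9.67e-07) = 3756 rad/s.
Step 2 — f₀ = ω₀/(2π) = 597.8 Hz.
Step 3 — Series Q: Q = ω₀L/R = 3756·0.0733/10.8 = 25.49.
Step 4 — Bandwidth: Δω = ω₀/Q = 147.3 rad/s; BW = Δω/(2π) = 23.45 Hz.

(a) f₀ = 597.8 Hz  (b) Q = 25.49  (c) BW = 23.45 Hz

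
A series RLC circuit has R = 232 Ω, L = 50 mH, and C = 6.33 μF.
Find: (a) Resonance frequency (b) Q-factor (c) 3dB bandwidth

Step 1 — Resonance condition Im(Z)=0 gives ω₀ = 1/√(LC).
Step 2 — ω₀ = 1/√(0.05·6.33e-06) = 1778 rad/s.
Step 3 — f₀ = ω₀/(2π) = 282.9 Hz.
Step 4 — Series Q: Q = ω₀L/R = 1778·0.05/232 = 0.3831.
Step 5 — 3dB bandwidth: Δω = ω₀/Q = 4640 rad/s; BW = Δω/(2π) = 738.5 Hz.

(a) f₀ = 282.9 Hz  (b) Q = 0.3831  (c) BW = 738.5 Hz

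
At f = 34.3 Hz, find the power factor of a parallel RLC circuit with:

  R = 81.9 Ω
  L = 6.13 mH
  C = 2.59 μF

Step 1 — Angular frequency: ω = 2π·f = 2π·34.3 = 215.5 rad/s.
Step 2 — Component impedances:
  R: Z = R = 81.9 Ω
  L: Z = jωL = j·215.5·0.00613 = 0 + j1.321 Ω
  C: Z = 1/(jωC) = -j/(ω·C) = 0 - j1792 Ω
Step 3 — Parallel combination: 1/Z_total = 1/R + 1/L + 1/C; Z_total = 0.02134 + j1.322 Ω = 1.322∠89.1° Ω.
Step 4 — Power factor: PF = cos(φ) = Re(Z)/|Z| = 0.02134/1.322 = 0.01614.
Step 5 — Type: Im(Z) = 1.322 ⇒ lagging (phase φ = 89.1°).

PF = 0.01614 (lagging, φ = 89.1°)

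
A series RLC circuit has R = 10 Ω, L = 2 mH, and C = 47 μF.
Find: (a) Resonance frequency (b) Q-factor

Step 1 — Resonance condition Im(Z)=0 gives ω₀ = 1/√(LC).
Step 2 — ω₀ = 1/√(0.002·4.7e-05) = 3262 rad/s.
Step 3 — f₀ = ω₀/(2π) = 519.1 Hz.
Step 4 — Series Q: Q = ω₀L/R = 3262·0.002/10 = 0.6523.

(a) f₀ = 519.1 Hz  (b) Q = 0.6523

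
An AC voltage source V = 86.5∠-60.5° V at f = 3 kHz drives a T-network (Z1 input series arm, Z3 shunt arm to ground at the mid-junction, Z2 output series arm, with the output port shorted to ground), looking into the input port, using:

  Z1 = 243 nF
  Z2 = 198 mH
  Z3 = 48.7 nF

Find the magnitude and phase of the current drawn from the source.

Step 1 — Angular frequency: ω = 2π·f = 2π·3000 = 1.885e+04 rad/s.
Step 2 — Component impedances:
  Z1: Z = 1/(jωC) = -j/(ω·C) = 0 - j218.3 Ω
  Z2: Z = jωL = j·1.885e+04·0.198 = 0 + j3732 Ω
  Z3: Z = 1/(jωC) = -j/(ω·C) = 0 - j1089 Ω
Step 3 — With the output port shorted to ground, the output series arm Z2 runs from the junction to ground; the shunt arm Z3 also runs from the junction to ground. They appear in parallel: Z3 || Z2 = 0 - j1538 Ω.
Step 4 — Series with input arm Z1: Z_in = Z1 + (Z3 || Z2) = 0 - j1757 Ω = 1757∠-90.0° Ω.
Step 5 — Source phasor: V = 86.5∠-60.5° V = 42.59 - j75.29 V.
Step 6 — Ohm's law: I = V / Z_total = (42.59 - j75.29) / (0 - j1757) = 0.04286 + j0.02425 A.
Step 7 — Convert to polar: |I| = 0.04924 A, ∠I = 29.5°.

I = 0.04924∠29.5° A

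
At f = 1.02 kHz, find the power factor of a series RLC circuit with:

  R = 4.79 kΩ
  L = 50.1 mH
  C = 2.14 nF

Step 1 — Angular frequency: ω = 2π·f = 2π·1020 = 6409 rad/s.
Step 2 — Component impedances:
  R: Z = R = 4790 Ω
  L: Z = jωL = j·6409·0.0501 = 0 + j321.1 Ω
  C: Z = 1/(jωC) = -j/(ω·C) = 0 - j7.291e+04 Ω
Step 3 — Series combination: Z_total = R + L + C = 4790 - j7.259e+04 Ω = 7.275e+04∠-86.2° Ω.
Step 4 — Power factor: PF = cos(φ) = Re(Z)/|Z| = 4790/7.275e+04 = 0.06584.
Step 5 — Type: Im(Z) = -7.259e+04 ⇒ leading (phase φ = -86.2°).

PF = 0.06584 (leading, φ = -86.2°)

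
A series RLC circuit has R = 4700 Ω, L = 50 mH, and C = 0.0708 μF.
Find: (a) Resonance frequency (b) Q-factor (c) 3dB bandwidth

Step 1 — Resonance condition Im(Z)=0 gives ω₀ = 1/√(LC).
Step 2 — ω₀ = 1/√(0.05·7.08e-08) = 1.681e+04 rad/s.
Step 3 — f₀ = ω₀/(2π) = 2675 Hz.
Step 4 — Series Q: Q = ω₀L/R = 1.681e+04·0.05/4700 = 0.1788.
Step 5 — 3dB bandwidth: Δω = ω₀/Q = 9.4e+04 rad/s; BW = Δω/(2π) = 1.496e+04 Hz.

(a) f₀ = 2675 Hz  (b) Q = 0.1788  (c) BW = 1.496e+04 Hz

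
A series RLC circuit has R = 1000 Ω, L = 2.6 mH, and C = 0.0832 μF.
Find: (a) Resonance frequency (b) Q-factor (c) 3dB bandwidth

Step 1 — Resonance condition Im(Z)=0 gives ω₀ = 1/√(LC).
Step 2 — ω₀ = 1/√(0.0026·8.32e-08) = 6.799e+04 rad/s.
Step 3 — f₀ = ω₀/(2π) = 1.082e+04 Hz.
Step 4 — Series Q: Q = ω₀L/R = 6.799e+04·0.0026/1000 = 0.1768.
Step 5 — 3dB bandwidth: Δω = ω₀/Q = 3.846e+05 rad/s; BW = Δω/(2π) = 6.121e+04 Hz.

(a) f₀ = 1.082e+04 Hz  (b) Q = 0.1768  (c) BW = 6.121e+04 Hz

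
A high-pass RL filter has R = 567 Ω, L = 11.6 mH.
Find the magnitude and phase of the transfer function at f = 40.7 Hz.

Step 1 — Angular frequency: ω = 2π·40.7 = 255.7 rad/s.
Step 2 — Transfer function: H(jω) = jωL/(R + jωL).
Step 3 — Numerator jωL = j·2.966; denominator R + jωL = 567 + j2.966.
Step 4 — H = 2.737e-05 + j0.005232.
Step 5 — Magnitude: |H| = 0.005232 (-45.6 dB); phase: φ = 89.7°.

|H| = 0.005232 (-45.6 dB), φ = 89.7°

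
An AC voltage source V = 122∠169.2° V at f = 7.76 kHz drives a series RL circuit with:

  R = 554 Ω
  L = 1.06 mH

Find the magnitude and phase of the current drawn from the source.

Step 1 — Angular frequency: ω = 2π·f = 2π·7760 = 4.876e+04 rad/s.
Step 2 — Component impedances:
  R: Z = R = 554 Ω
  L: Z = jωL = j·4.876e+04·0.00106 = 0 + j51.68 Ω
Step 3 — Series combination: Z_total = R + L = 554 + j51.68 Ω = 556.4∠5.3° Ω.
Step 4 — Source phasor: V = 122∠169.2° V = -119.8 + j22.86 V.
Step 5 — Ohm's law: I = V / Z_total = (-119.8 + j22.86) / (554 + j51.68) = -0.2106 + j0.06091 A.
Step 6 — Convert to polar: |I| = 0.2193 A, ∠I = 163.9°.

I = 0.2193∠163.9° A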